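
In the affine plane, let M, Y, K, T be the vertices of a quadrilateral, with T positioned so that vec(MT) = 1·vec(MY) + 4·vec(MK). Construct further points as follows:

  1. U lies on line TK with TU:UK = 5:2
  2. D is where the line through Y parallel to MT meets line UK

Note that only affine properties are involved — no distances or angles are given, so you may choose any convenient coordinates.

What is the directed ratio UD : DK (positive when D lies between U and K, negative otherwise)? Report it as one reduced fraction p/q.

UD:DK = -33/35

Set M = (0, 0), Y = (1, 0), K = (0, 1), T = (1, 4); any affine frame gives the same invariant.
1. U lies on line TK with TU:UK = 5:2 ⇒ U = (2/7, 13/7)
2. D is where the line through Y parallel to MT meets line UK ⇒ D = (5, 16)
D = U + t·(K−U) with t = -33/2, so UD:DK = t:(1−t) = -33/2:35/2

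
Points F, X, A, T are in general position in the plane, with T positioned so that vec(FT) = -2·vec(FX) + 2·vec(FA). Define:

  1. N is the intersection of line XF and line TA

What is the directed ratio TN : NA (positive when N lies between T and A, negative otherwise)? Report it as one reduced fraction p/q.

Set F = (0, 0), X = (1, 0), A = (0, 1), T = (-2, 2); any affine frame gives the same invariant.
1. N is the intersection of line XF and line TA ⇒ N = (2, 0)
N = T + t·(A−T) with t = 2, so TN:NA = t:(1−t) = 2:-1

TN:NA = -2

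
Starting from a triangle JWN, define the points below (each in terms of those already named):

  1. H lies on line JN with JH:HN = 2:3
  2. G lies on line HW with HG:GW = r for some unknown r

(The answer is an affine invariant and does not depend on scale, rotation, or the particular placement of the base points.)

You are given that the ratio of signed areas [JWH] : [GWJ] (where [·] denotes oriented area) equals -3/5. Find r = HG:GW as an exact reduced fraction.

r = -2/5

Work in coordinates with J = (0, 0), W = (1, 0), N = (0, 1).
1. H lies on line JN with JH:HN = 2:3 ⇒ H = (0, 2/5)
2. With HG:GW = r, write λ = r/(r+1) so G = H + λ·(W−H); G is affine-linear in λ
Every point depending on G is an affine combination of G and λ-independent points, so each such coordinate is linear in λ; the λ² term in each signed area is a multiple of (W−H)×(W−H) = 0, so 2·[JWH] and 2·[GWJ] are each linear in λ. Evaluating at λ=0 and λ=1:
  2·[JWH] = 2/5,   2·[GWJ] = 2/5·λ − 2/5
So [JWH]:[GWJ] = (2/5) / (2/5·λ − 2/5). Setting this equal to -3/5:
  2/5 = -3/5·(2/5·λ − 2/5)  ⇒  λ = -2/3
Then r = λ/(1−λ) = (-2/3)/(5/3) = -2/5. Check: with r = -2/5, G = (-2/3, 2/3) and [JWH]:[GWJ] = -3/5 as required.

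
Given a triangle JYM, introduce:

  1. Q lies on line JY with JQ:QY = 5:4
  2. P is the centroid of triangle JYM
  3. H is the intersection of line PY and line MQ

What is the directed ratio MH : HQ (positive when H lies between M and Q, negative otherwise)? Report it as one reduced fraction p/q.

Choose coordinates J = (0, 0), Y = (1, 0), M = (0, 1).
1. Q lies on line JY with JQ:QY = 5:4 ⇒ Q = (5/9, 0)
2. P is the centroid of triangle JYM ⇒ P = (1/3, 1/3)
3. H is the intersection of line PY and line MQ ⇒ H = (5/13, 4/13)
H = M + t·(Q−M) with t = 9/13, so MH:HQ = t:(1−t) = 9/13:4/13

MH:HQ = 9/4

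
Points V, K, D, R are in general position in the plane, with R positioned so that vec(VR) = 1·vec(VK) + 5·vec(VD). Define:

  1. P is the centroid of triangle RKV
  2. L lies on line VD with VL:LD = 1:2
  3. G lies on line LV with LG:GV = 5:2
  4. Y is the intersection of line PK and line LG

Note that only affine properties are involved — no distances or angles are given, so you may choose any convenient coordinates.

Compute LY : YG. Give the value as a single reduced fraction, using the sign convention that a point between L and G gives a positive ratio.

Assign V = (0, 0), K = (1, 0), D = (0, 1), R = (1, 5) — the answer is frame-independent, so this choice is without loss of generality.
1. P is the centroid of triangle RKV ⇒ P = (2/3, 5/3)
2. L lies on line VD with VL:LD = 1:2 ⇒ L = (0, 1/3)
3. G lies on line LV with LG:GV = 5:2 ⇒ G = (0, 2/21)
4. Y is the intersection of line PK and line LG ⇒ Y = (0, 5)
Y = L + t·(G−L) with t = -98/5, so LY:YG = t:(1−t) = -98/5:103/5

LY:YG = -98/103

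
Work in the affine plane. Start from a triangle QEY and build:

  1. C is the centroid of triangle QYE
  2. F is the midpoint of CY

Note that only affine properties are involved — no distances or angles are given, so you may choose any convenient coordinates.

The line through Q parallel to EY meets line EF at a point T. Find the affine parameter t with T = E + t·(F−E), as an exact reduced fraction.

t = 6

Assign Q = (0, 0), E = (1, 0), Y = (0, 1) — the answer is frame-independent, so this choice is without loss of generality.
1. C is the centroid of triangle QYE ⇒ C = (1/3, 1/3)
2. F is the midpoint of CY ⇒ F = (1/6, 2/3)
through Q parallel to EY: direction (-1, 1); meets EF at T = (-4, 4)
T = E + t·(F−E) with t = 6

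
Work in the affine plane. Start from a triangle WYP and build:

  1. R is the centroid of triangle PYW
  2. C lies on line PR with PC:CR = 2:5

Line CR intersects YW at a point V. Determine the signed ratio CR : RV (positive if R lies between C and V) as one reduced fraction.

Set W = (0, 0), Y = (1, 0), P = (0, 1); any affine frame gives the same invariant.
1. R is the centroid of triangle PYW ⇒ R = (1/3, 1/3)
2. C lies on line PR with PC:CR = 2:5 ⇒ C = (2/21, 17/21)
line CR meets YW at V = (1/2, 0)
R = C + t·(V−C) with t = 10/17, so CR:RV = 10/17:7/17

CR:RV = 10/7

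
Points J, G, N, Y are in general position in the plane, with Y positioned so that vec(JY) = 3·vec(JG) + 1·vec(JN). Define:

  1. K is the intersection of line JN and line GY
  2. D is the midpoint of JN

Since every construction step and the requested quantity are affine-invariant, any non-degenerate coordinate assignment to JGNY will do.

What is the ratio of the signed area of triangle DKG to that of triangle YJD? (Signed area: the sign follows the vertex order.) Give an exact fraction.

[DKG]:[YJD] = -2/3

Set J = (0, 0), G = (1, 0), N = (0, 1), Y = (3, 1); any affine frame gives the same invariant.
1. K is the intersection of line JN and line GY ⇒ K = (0, -1/2)
2. D is the midpoint of JN ⇒ D = (0, 1/2)
2·[DKG] = 1, 2·[YJD] = -3/2
[DKG]:[YJD] = 1:-3/2 = -2/3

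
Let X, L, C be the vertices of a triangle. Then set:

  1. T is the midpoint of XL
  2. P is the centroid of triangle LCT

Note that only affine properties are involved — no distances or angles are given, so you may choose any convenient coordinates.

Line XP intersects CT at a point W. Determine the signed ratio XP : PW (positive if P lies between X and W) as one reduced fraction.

Assign X = (0, 0), L = (1, 0), C = (0, 1) — the answer is frame-independent, so this choice is without loss of generality.
1. T is the midpoint of XL ⇒ T = (1/2, 0)
2. P is the centroid of triangle LCT ⇒ P = (1/2, 1/3)
line XP meets CT at W = (3/8, 1/4)
P = X + t·(W−X) with t = 4/3, so XP:PW = 4/3:-1/3

XP:PW = -4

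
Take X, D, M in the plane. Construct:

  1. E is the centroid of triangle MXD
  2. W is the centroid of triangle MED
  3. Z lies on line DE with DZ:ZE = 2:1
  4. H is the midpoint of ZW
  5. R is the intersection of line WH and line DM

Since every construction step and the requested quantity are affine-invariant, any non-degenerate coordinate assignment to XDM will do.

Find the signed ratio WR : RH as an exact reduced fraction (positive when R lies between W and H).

Assign X = (0, 0), D = (1, 0), M = (0, 1) — the answer is frame-independent, so this choice is without loss of generality.
1. E is the centroid of triangle MXD ⇒ E = (1/3, 1/3)
2. W is the centroid of triangle MED ⇒ W = (4/9, 4/9)
3. Z lies on line DE with DZ:ZE = 2:1 ⇒ Z = (5/9, 2/9)
4. H is the midpoint of ZW ⇒ H = (1/2, 1/3)
5. R is the intersection of line WH and line DM ⇒ R = (1/3, 2/3)
R = W + t·(H−W) with t = -2, so WR:RH = t:(1−t) = -2:3

WR:RH = -2/3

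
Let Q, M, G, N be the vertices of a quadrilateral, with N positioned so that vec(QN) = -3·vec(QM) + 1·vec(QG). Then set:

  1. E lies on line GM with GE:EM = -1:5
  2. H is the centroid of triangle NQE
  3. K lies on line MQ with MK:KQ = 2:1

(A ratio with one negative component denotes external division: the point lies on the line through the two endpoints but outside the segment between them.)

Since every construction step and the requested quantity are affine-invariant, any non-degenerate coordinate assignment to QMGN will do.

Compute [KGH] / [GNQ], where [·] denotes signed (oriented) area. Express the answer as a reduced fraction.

Assign Q = (0, 0), M = (1, 0), G = (0, 1), N = (-3, 1) — the answer is frame-independent, so this choice is without loss of generality.
1. E lies on line GM with GE:EM = -1:5 ⇒ E = (-1/4, 5/4)
2. H is the centroid of triangle NQE ⇒ H = (-13/12, 3/4)
3. K lies on line MQ with MK:KQ = 2:1 ⇒ K = (1/3, 0)
2·[KGH] = 7/6, 2·[GNQ] = 3
[KGH]:[GNQ] = 7/6:3 = 7/18

[KGH]:[GNQ] = 7/18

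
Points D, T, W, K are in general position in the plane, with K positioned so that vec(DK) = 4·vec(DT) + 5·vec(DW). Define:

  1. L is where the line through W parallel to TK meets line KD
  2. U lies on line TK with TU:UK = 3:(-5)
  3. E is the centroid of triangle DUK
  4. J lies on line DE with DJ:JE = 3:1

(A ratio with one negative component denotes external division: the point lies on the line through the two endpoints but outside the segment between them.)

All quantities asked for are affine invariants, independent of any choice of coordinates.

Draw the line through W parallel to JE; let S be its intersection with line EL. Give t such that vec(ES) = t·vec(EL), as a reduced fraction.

t = -1/15

Work in coordinates with D = (0, 0), T = (1, 0), W = (0, 1), K = (4, 5).
1. L is where the line through W parallel to TK meets line KD ⇒ L = (-12/5, -3)
2. U lies on line TK with TU:UK = 3:(-5) ⇒ U = (-7/2, -15/2)
3. E is the centroid of triangle DUK ⇒ E = (1/6, -5/6)
4. J lies on line DE with DJ:JE = 3:1 ⇒ J = (1/8, -5/8)
through W parallel to JE: direction (1/24, -5/24); meets EL at S = (76/225, -31/45)
S = E + t·(L−E) with t = -1/15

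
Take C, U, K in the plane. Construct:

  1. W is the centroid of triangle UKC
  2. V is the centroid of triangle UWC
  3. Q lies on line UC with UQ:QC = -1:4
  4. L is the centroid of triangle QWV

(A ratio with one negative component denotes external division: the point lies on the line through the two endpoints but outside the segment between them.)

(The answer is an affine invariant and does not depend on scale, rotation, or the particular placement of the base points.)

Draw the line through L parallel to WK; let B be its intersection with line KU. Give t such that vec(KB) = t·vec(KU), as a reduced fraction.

Set C = (0, 0), U = (1, 0), K = (0, 1); any affine frame gives the same invariant.
1. W is the centroid of triangle UKC ⇒ W = (1/3, 1/3)
2. V is the centroid of triangle UWC ⇒ V = (4/9, 1/9)
3. Q lies on line UC with UQ:QC = -1:4 ⇒ Q = (4/3, 0)
4. L is the centroid of triangle QWV ⇒ L = (19/27, 4/27)
through L parallel to WK: direction (-1/3, 2/3); meets KU at B = (5/9, 4/9)
B = K + t·(U−K) with t = 5/9

t = 5/9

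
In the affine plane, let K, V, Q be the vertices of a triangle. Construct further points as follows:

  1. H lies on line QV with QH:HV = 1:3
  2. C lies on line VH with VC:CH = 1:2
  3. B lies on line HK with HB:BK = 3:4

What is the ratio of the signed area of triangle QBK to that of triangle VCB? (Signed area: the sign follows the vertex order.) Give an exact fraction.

Set K = (0, 0), V = (1, 0), Q = (0, 1); any affine frame gives the same invariant.
1. H lies on line QV with QH:HV = 1:3 ⇒ H = (1/4, 3/4)
2. C lies on line VH with VC:CH = 1:2 ⇒ C = (3/4, 1/4)
3. B lies on line HK with HB:BK = 3:4 ⇒ B = (1/7, 3/7)
2·[QBK] = -1/7, 2·[VCB] = 3/28
[QBK]:[VCB] = -1/7:3/28 = -4/3

[QBK]:[VCB] = -4/3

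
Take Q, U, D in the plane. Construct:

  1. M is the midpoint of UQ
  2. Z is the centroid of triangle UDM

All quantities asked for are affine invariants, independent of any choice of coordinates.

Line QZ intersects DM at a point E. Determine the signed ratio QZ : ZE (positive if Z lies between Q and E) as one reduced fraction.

QZ:ZE = -4

Work in coordinates with Q = (0, 0), U = (1, 0), D = (0, 1).
1. M is the midpoint of UQ ⇒ M = (1/2, 0)
2. Z is the centroid of triangle UDM ⇒ Z = (1/2, 1/3)
line QZ meets DM at E = (3/8, 1/4)
Z = Q + t·(E−Q) with t = 4/3, so QZ:ZE = 4/3:-1/3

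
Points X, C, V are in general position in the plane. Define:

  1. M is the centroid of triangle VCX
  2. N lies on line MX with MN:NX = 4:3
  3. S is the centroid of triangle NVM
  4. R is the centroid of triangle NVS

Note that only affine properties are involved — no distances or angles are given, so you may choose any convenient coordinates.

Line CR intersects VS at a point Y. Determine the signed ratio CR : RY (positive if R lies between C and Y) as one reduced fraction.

Set X = (0, 0), C = (1, 0), V = (0, 1); any affine frame gives the same invariant.
1. M is the centroid of triangle VCX ⇒ M = (1/3, 1/3)
2. N lies on line MX with MN:NX = 4:3 ⇒ N = (1/7, 1/7)
3. S is the centroid of triangle NVM ⇒ S = (10/63, 31/63)
4. R is the centroid of triangle NVS ⇒ R = (19/189, 103/189)
line CR meets VS at Y = (67/441, 1133/2205)
R = C + t·(Y−C) with t = 35/33, so CR:RY = 35/33:-2/33

CR:RY = -35/2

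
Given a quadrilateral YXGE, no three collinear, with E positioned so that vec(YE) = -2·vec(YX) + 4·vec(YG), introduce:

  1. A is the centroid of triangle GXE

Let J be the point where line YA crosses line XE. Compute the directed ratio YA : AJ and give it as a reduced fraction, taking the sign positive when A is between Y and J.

YA:AJ = 11

Assign Y = (0, 0), X = (1, 0), G = (0, 1), E = (-2, 4) — the answer is frame-independent, so this choice is without loss of generality.
1. A is the centroid of triangle GXE ⇒ A = (-1/3, 5/3)
line YA meets XE at J = (-4/11, 20/11)
A = Y + t·(J−Y) with t = 11/12, so YA:AJ = 11/12:1/12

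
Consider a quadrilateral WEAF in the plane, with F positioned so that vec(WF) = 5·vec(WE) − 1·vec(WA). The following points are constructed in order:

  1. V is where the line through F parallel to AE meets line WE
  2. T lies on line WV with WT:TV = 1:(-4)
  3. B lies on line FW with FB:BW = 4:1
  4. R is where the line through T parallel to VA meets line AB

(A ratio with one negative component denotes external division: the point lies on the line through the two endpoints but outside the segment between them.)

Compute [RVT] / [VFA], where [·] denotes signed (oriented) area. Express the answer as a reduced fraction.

Work in coordinates with W = (0, 0), E = (1, 0), A = (0, 1), F = (5, -1).
1. V is where the line through F parallel to AE meets line WE ⇒ V = (4, 0)
2. T lies on line WV with WT:TV = 1:(-4) ⇒ T = (-4/3, 0)
3. B lies on line FW with FB:BW = 4:1 ⇒ B = (1, -1/5)
4. R is where the line through T parallel to VA meets line AB ⇒ R = (80/57, -13/19)
2·[RVT] = 208/57, 2·[VFA] = -3
[RVT]:[VFA] = 208/57:-3 = -208/171

[RVT]:[VFA] = -208/171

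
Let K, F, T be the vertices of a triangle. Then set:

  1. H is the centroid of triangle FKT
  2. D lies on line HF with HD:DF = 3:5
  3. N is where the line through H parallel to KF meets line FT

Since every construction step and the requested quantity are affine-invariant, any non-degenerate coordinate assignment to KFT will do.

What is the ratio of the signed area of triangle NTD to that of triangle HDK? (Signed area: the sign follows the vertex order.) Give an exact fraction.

[NTD]:[HDK] = -10/9

Assign K = (0, 0), F = (1, 0), T = (0, 1) — the answer is frame-independent, so this choice is without loss of generality.
1. H is the centroid of triangle FKT ⇒ H = (1/3, 1/3)
2. D lies on line HF with HD:DF = 3:5 ⇒ D = (7/12, 5/24)
3. N is where the line through H parallel to KF meets line FT ⇒ N = (2/3, 1/3)
2·[NTD] = 5/36, 2·[HDK] = -1/8
[NTD]:[HDK] = 5/36:-1/8 = -10/9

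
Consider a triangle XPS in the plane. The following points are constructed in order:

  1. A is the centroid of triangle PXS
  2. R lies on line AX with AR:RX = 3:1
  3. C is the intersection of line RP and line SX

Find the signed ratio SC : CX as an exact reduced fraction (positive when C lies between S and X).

Choose coordinates X = (0, 0), P = (1, 0), S = (0, 1).
1. A is the centroid of triangle PXS ⇒ A = (1/3, 1/3)
2. R lies on line AX with AR:RX = 3:1 ⇒ R = (1/12, 1/12)
3. C is the intersection of line RP and line SX ⇒ C = (0, 1/11)
C = S + t·(X−S) with t = 10/11, so SC:CX = t:(1−t) = 10/11:1/11

SC:CX = 10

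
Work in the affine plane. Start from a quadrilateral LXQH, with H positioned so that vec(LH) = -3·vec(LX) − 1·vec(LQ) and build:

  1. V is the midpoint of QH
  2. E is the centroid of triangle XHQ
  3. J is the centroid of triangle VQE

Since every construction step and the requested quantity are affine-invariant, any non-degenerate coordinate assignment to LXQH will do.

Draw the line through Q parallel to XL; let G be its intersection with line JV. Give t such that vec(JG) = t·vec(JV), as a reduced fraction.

Assign L = (0, 0), X = (1, 0), Q = (0, 1), H = (-3, -1) — the answer is frame-independent, so this choice is without loss of generality.
1. V is the midpoint of QH ⇒ V = (-3/2, 0)
2. E is the centroid of triangle XHQ ⇒ E = (-2/3, 0)
3. J is the centroid of triangle VQE ⇒ J = (-13/18, 1/3)
through Q parallel to XL: direction (-1, 0); meets JV at G = (5/6, 1)
G = J + t·(V−J) with t = -2

t = -2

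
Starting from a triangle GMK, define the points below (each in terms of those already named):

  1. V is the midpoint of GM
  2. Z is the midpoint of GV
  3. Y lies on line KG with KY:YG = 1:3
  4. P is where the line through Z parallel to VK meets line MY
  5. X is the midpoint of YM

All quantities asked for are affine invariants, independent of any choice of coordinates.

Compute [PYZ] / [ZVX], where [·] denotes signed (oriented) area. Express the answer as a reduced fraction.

Assign G = (0, 0), M = (1, 0), K = (0, 1) — the answer is frame-independent, so this choice is without loss of generality.
1. V is the midpoint of GM ⇒ V = (1/2, 0)
2. Z is the midpoint of GV ⇒ Z = (1/4, 0)
3. Y lies on line KG with KY:YG = 1:3 ⇒ Y = (0, 3/4)
4. P is where the line through Z parallel to VK meets line MY ⇒ P = (-1/5, 9/10)
5. X is the midpoint of YM ⇒ X = (1/2, 3/8)
2·[PYZ] = -9/80, 2·[ZVX] = 3/32
[PYZ]:[ZVX] = -9/80:3/32 = -6/5

[PYZ]:[ZVX] = -6/5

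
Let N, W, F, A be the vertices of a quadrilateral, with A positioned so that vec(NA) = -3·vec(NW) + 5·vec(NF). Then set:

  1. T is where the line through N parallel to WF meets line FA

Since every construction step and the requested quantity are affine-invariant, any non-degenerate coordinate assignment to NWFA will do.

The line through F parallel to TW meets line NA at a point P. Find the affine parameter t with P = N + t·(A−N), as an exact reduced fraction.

Choose coordinates N = (0, 0), W = (1, 0), F = (0, 1), A = (-3, 5).
1. T is where the line through N parallel to WF meets line FA ⇒ T = (3, -3)
through F parallel to TW: direction (-2, 3); meets NA at P = (-6, 10)
P = N + t·(A−N) with t = 2

t = 2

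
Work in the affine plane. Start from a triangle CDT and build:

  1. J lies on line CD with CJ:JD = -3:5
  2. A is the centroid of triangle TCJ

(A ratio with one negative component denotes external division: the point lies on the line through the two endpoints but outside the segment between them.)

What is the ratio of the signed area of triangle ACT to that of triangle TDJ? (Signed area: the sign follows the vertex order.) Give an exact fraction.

[ACT]:[TDJ] = -1/5

Assign C = (0, 0), D = (1, 0), T = (0, 1) — the answer is frame-independent, so this choice is without loss of generality.
1. J lies on line CD with CJ:JD = -3:5 ⇒ J = (-3/2, 0)
2. A is the centroid of triangle TCJ ⇒ A = (-1/2, 1/3)
2·[ACT] = 1/2, 2·[TDJ] = -5/2
[ACT]:[TDJ] = 1/2:-5/2 = -1/5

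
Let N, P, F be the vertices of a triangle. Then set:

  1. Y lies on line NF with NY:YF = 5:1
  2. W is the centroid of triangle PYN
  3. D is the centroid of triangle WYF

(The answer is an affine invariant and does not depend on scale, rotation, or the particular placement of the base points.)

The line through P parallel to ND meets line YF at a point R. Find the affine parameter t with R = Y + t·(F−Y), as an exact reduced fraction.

t = -43

Choose coordinates N = (0, 0), P = (1, 0), F = (0, 1).
1. Y lies on line NF with NY:YF = 5:1 ⇒ Y = (0, 5/6)
2. W is the centroid of triangle PYN ⇒ W = (1/3, 5/18)
3. D is the centroid of triangle WYF ⇒ D = (1/9, 19/27)
through P parallel to ND: direction (1/9, 19/27); meets YF at R = (0, -19/3)
R = Y + t·(F−Y) with t = -43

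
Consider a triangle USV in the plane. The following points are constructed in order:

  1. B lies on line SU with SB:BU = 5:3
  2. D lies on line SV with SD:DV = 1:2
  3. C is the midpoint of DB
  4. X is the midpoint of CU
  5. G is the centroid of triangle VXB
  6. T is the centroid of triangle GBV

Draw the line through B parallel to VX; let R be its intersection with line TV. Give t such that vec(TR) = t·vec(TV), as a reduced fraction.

Set U = (0, 0), S = (1, 0), V = (0, 1); any affine frame gives the same invariant.
1. B lies on line SU with SB:BU = 5:3 ⇒ B = (3/8, 0)
2. D lies on line SV with SD:DV = 1:2 ⇒ D = (2/3, 1/3)
3. C is the midpoint of DB ⇒ C = (25/48, 1/6)
4. X is the midpoint of CU ⇒ X = (25/96, 1/12)
5. G is the centroid of triangle VXB ⇒ G = (61/288, 13/36)
6. T is the centroid of triangle GBV ⇒ T = (169/864, 49/108)
through B parallel to VX: direction (25/96, -11/12); meets TV at R = (169/384, -11/48)
R = T + t·(V−T) with t = -5/4

t = -5/4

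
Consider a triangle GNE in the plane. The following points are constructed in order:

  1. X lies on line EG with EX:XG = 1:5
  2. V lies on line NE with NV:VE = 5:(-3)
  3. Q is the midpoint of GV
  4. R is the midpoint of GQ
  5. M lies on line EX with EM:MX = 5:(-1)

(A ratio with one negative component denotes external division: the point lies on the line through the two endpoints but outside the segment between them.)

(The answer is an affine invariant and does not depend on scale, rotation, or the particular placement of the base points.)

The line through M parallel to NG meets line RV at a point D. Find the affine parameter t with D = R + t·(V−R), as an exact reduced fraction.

t = 4/45

Choose coordinates G = (0, 0), N = (1, 0), E = (0, 1).
1. X lies on line EG with EX:XG = 1:5 ⇒ X = (0, 5/6)
2. V lies on line NE with NV:VE = 5:(-3) ⇒ V = (-3/2, 5/2)
3. Q is the midpoint of GV ⇒ Q = (-3/4, 5/4)
4. R is the midpoint of GQ ⇒ R = (-3/8, 5/8)
5. M lies on line EX with EM:MX = 5:(-1) ⇒ M = (0, 19/24)
through M parallel to NG: direction (-1, 0); meets RV at D = (-19/40, 19/24)
D = R + t·(V−R) with t = 4/45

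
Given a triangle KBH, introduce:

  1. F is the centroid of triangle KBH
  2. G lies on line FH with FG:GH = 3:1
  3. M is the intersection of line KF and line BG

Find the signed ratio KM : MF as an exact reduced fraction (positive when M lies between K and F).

KM:MF = -10/3

Work in coordinates with K = (0, 0), B = (1, 0), H = (0, 1).
1. F is the centroid of triangle KBH ⇒ F = (1/3, 1/3)
2. G lies on line FH with FG:GH = 3:1 ⇒ G = (1/12, 5/6)
3. M is the intersection of line KF and line BG ⇒ M = (10/21, 10/21)
M = K + t·(F−K) with t = 10/7, so KM:MF = t:(1−t) = 10/7:-3/7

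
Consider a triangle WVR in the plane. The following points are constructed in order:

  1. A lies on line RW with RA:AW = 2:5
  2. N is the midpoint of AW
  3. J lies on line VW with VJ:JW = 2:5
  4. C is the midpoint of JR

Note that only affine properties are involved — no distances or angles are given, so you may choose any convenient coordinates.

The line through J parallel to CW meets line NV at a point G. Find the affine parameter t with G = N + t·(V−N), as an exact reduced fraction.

Choose coordinates W = (0, 0), V = (1, 0), R = (0, 1).
1. A lies on line RW with RA:AW = 2:5 ⇒ A = (0, 5/7)
2. N is the midpoint of AW ⇒ N = (0, 5/14)
3. J lies on line VW with VJ:JW = 2:5 ⇒ J = (5/7, 0)
4. C is the midpoint of JR ⇒ C = (5/14, 1/2)
through J parallel to CW: direction (-5/14, -1/2); meets NV at G = (95/123, 10/123)
G = N + t·(V−N) with t = 95/123

t = 95/123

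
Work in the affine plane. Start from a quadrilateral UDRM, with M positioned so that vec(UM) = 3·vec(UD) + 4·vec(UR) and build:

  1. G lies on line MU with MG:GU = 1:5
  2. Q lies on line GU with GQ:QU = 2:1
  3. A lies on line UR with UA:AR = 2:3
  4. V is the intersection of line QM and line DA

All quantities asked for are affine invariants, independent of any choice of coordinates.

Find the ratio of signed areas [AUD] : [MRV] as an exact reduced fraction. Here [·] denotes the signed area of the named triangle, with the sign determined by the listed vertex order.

[AUD]:[MRV] = 13/90

Set U = (0, 0), D = (1, 0), R = (0, 1), M = (3, 4); any affine frame gives the same invariant.
1. G lies on line MU with MG:GU = 1:5 ⇒ G = (5/2, 10/3)
2. Q lies on line GU with GQ:QU = 2:1 ⇒ Q = (5/6, 10/9)
3. A lies on line UR with UA:AR = 2:3 ⇒ A = (0, 2/5)
4. V is the intersection of line QM and line DA ⇒ V = (3/13, 4/13)
2·[AUD] = 2/5, 2·[MRV] = 36/13
[AUD]:[MRV] = 2/5:36/13 = 13/90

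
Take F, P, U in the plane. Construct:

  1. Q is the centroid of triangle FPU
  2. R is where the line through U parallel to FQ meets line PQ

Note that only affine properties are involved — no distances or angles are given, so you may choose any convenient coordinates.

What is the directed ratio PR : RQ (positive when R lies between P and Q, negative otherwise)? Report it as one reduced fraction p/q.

PR:RQ = -2

Set F = (0, 0), P = (1, 0), U = (0, 1); any affine frame gives the same invariant.
1. Q is the centroid of triangle FPU ⇒ Q = (1/3, 1/3)
2. R is where the line through U parallel to FQ meets line PQ ⇒ R = (-1/3, 2/3)
R = P + t·(Q−P) with t = 2, so PR:RQ = t:(1−t) = 2:-1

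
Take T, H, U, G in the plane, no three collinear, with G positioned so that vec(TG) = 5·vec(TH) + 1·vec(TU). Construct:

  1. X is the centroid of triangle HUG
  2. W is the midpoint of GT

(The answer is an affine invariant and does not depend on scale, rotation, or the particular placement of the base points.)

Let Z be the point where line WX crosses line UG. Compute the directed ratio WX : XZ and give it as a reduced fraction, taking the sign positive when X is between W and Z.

WX:XZ = 1/2

Assign T = (0, 0), H = (1, 0), U = (0, 1), G = (5, 1) — the answer is frame-independent, so this choice is without loss of generality.
1. X is the centroid of triangle HUG ⇒ X = (2, 2/3)
2. W is the midpoint of GT ⇒ W = (5/2, 1/2)
line WX meets UG at Z = (1, 1)
X = W + t·(Z−W) with t = 1/3, so WX:XZ = 1/3:2/3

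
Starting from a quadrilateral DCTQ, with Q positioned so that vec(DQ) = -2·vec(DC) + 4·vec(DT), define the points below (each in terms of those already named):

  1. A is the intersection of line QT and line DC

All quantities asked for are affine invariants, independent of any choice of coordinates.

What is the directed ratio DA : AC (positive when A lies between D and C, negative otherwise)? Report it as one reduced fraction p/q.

DA:AC = 2

Work in coordinates with D = (0, 0), C = (1, 0), T = (0, 1), Q = (-2, 4).
1. A is the intersection of line QT and line DC ⇒ A = (2/3, 0)
A = D + t·(C−D) with t = 2/3, so DA:AC = t:(1−t) = 2/3:1/3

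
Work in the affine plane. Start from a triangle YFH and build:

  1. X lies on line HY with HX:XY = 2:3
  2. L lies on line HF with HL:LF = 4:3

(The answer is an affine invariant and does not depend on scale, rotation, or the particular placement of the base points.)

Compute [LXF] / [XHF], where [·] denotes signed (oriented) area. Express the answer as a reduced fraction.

Assign Y = (0, 0), F = (1, 0), H = (0, 1) — the answer is frame-independent, so this choice is without loss of generality.
1. X lies on line HY with HX:XY = 2:3 ⇒ X = (0, 3/5)
2. L lies on line HF with HL:LF = 4:3 ⇒ L = (4/7, 3/7)
2·[LXF] = 6/35, 2·[XHF] = -2/5
[LXF]:[XHF] = 6/35:-2/5 = -3/7

[LXF]:[XHF] = -3/7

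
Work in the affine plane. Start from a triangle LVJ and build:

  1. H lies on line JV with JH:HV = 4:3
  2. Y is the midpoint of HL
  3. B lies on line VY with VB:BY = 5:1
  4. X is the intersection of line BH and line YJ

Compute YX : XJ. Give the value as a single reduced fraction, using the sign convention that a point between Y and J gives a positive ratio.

Work in coordinates with L = (0, 0), V = (1, 0), J = (0, 1).
1. H lies on line JV with JH:HV = 4:3 ⇒ H = (4/7, 3/7)
2. Y is the midpoint of HL ⇒ Y = (2/7, 3/14)
3. B lies on line VY with VB:BY = 5:1 ⇒ B = (17/42, 5/28)
4. X is the intersection of line BH and line YJ ⇒ X = (40/119, 9/119)
X = Y + t·(J−Y) with t = -3/17, so YX:XJ = t:(1−t) = -3/17:20/17

YX:XJ = -3/20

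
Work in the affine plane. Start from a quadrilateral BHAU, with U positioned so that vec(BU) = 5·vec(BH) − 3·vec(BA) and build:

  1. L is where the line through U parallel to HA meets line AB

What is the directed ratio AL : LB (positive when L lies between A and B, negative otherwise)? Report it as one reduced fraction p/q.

AL:LB = -1/2

Choose coordinates B = (0, 0), H = (1, 0), A = (0, 1), U = (5, -3).
1. L is where the line through U parallel to HA meets line AB ⇒ L = (0, 2)
L = A + t·(B−A) with t = -1, so AL:LB = t:(1−t) = -1:2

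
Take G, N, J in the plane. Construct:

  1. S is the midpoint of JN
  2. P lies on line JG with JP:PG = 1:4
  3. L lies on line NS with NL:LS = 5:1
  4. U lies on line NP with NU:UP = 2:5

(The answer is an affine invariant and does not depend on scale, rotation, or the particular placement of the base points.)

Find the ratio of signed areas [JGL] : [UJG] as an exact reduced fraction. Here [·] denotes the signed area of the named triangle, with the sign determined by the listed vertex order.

Assign G = (0, 0), N = (1, 0), J = (0, 1) — the answer is frame-independent, so this choice is without loss of generality.
1. S is the midpoint of JN ⇒ S = (1/2, 1/2)
2. P lies on line JG with JP:PG = 1:4 ⇒ P = (0, 4/5)
3. L lies on line NS with NL:LS = 5:1 ⇒ L = (7/12, 5/12)
4. U lies on line NP with NU:UP = 2:5 ⇒ U = (5/7, 8/35)
2·[JGL] = 7/12, 2·[UJG] = 5/7
[JGL]:[UJG] = 7/12:5/7 = 49/60

[JGL]:[UJG] = 49/60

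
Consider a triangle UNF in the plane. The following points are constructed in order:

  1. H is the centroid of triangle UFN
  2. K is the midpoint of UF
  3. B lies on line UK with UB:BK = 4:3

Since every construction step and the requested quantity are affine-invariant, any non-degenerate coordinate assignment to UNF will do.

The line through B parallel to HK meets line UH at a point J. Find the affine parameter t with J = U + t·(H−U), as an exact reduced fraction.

t = 4/7

Assign U = (0, 0), N = (1, 0), F = (0, 1) — the answer is frame-independent, so this choice is without loss of generality.
1. H is the centroid of triangle UFN ⇒ H = (1/3, 1/3)
2. K is the midpoint of UF ⇒ K = (0, 1/2)
3. B lies on line UK with UB:BK = 4:3 ⇒ B = (0, 2/7)
through B parallel to HK: direction (-1/3, 1/6); meets UH at J = (4/21, 4/21)
J = U + t·(H−U) with t = 4/7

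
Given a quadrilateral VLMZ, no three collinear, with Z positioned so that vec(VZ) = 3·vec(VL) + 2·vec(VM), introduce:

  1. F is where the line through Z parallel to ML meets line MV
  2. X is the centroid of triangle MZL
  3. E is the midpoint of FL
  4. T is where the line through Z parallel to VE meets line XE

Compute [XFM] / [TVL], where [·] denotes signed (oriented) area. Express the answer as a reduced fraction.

Work in coordinates with V = (0, 0), L = (1, 0), M = (0, 1), Z = (3, 2).
1. F is where the line through Z parallel to ML meets line MV ⇒ F = (0, 5)
2. X is the centroid of triangle MZL ⇒ X = (4/3, 1)
3. E is the midpoint of FL ⇒ E = (1/2, 5/2)
4. T is where the line through Z parallel to VE meets line XE ⇒ T = (41/17, -16/17)
2·[XFM] = 16/3, 2·[TVL] = -16/17
[XFM]:[TVL] = 16/3:-16/17 = -17/3

[XFM]:[TVL] = -17/3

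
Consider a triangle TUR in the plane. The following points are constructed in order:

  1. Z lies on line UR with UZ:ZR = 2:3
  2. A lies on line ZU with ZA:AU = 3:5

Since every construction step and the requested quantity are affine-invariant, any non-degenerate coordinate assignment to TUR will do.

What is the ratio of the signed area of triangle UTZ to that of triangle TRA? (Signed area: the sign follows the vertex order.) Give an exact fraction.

[UTZ]:[TRA] = 8/15

Choose coordinates T = (0, 0), U = (1, 0), R = (0, 1).
1. Z lies on line UR with UZ:ZR = 2:3 ⇒ Z = (3/5, 2/5)
2. A lies on line ZU with ZA:AU = 3:5 ⇒ A = (3/4, 1/4)
2·[UTZ] = -2/5, 2·[TRA] = -3/4
[UTZ]:[TRA] = -2/5:-3/4 = 8/15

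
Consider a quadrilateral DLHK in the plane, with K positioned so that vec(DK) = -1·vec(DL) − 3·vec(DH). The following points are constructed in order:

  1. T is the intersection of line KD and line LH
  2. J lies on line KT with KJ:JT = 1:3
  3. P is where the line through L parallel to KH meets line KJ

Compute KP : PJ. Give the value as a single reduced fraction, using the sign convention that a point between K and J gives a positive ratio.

KP:PJ = -16/15

Work in coordinates with D = (0, 0), L = (1, 0), H = (0, 1), K = (-1, -3).
1. T is the intersection of line KD and line LH ⇒ T = (1/4, 3/4)
2. J lies on line KT with KJ:JT = 1:3 ⇒ J = (-11/16, -33/16)
3. P is where the line through L parallel to KH meets line KJ ⇒ P = (4, 12)
P = K + t·(J−K) with t = 16, so KP:PJ = t:(1−t) = 16:-15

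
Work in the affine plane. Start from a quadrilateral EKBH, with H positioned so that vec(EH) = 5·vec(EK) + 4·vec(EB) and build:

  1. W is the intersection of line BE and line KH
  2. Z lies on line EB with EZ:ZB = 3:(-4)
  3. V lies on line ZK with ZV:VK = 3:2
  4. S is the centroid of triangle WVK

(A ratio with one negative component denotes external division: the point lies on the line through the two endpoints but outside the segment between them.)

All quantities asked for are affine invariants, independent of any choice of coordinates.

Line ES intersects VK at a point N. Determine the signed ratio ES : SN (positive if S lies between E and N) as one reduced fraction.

Choose coordinates E = (0, 0), K = (1, 0), B = (0, 1), H = (5, 4).
1. W is the intersection of line BE and line KH ⇒ W = (0, -1)
2. Z lies on line EB with EZ:ZB = 3:(-4) ⇒ Z = (0, -3)
3. V lies on line ZK with ZV:VK = 3:2 ⇒ V = (3/5, -6/5)
4. S is the centroid of triangle WVK ⇒ S = (8/15, -11/15)
line ES meets VK at N = (24/35, -33/35)
S = E + t·(N−E) with t = 7/9, so ES:SN = 7/9:2/9

ES:SN = 7/2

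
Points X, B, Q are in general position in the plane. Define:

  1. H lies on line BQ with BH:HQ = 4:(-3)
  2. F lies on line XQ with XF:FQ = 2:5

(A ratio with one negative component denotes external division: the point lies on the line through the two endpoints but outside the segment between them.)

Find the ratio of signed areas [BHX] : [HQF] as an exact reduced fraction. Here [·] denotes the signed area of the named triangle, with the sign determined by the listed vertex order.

[BHX]:[HQF] = -28/15

Set X = (0, 0), B = (1, 0), Q = (0, 1); any affine frame gives the same invariant.
1. H lies on line BQ with BH:HQ = 4:(-3) ⇒ H = (-3, 4)
2. F lies on line XQ with XF:FQ = 2:5 ⇒ F = (0, 2/7)
2·[BHX] = 4, 2·[HQF] = -15/7
[BHX]:[HQF] = 4:-15/7 = -28/15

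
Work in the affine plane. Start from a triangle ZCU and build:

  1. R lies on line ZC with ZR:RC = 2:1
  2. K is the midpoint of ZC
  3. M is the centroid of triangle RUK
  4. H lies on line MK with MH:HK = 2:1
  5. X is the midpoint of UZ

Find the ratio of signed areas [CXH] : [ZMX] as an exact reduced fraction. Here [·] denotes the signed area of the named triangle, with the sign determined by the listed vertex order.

[CXH]:[ZMX] = 17/21

Assign Z = (0, 0), C = (1, 0), U = (0, 1) — the answer is frame-independent, so this choice is without loss of generality.
1. R lies on line ZC with ZR:RC = 2:1 ⇒ R = (2/3, 0)
2. K is the midpoint of ZC ⇒ K = (1/2, 0)
3. M is the centroid of triangle RUK ⇒ M = (7/18, 1/3)
4. H lies on line MK with MH:HK = 2:1 ⇒ H = (25/54, 1/9)
5. X is the midpoint of UZ ⇒ X = (0, 1/2)
2·[CXH] = 17/108, 2·[ZMX] = 7/36
[CXH]:[ZMX] = 17/108:7/36 = 17/21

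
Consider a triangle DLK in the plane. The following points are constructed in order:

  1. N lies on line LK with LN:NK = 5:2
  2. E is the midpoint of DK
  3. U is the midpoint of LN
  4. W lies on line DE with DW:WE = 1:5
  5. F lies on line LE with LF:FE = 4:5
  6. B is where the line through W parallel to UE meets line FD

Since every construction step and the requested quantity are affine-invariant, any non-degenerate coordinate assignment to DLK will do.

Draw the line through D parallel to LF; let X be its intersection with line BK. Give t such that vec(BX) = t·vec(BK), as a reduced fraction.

t = -27/197

Choose coordinates D = (0, 0), L = (1, 0), K = (0, 1).
1. N lies on line LK with LN:NK = 5:2 ⇒ N = (2/7, 5/7)
2. E is the midpoint of DK ⇒ E = (0, 1/2)
3. U is the midpoint of LN ⇒ U = (9/14, 5/14)
4. W lies on line DE with DW:WE = 1:5 ⇒ W = (0, 1/12)
5. F lies on line LE with LF:FE = 4:5 ⇒ F = (5/9, 2/9)
6. B is where the line through W parallel to UE meets line FD ⇒ B = (15/112, 3/56)
through D parallel to LF: direction (-4/9, 2/9); meets BK at X = (30/197, -15/197)
X = B + t·(K−B) with t = -27/197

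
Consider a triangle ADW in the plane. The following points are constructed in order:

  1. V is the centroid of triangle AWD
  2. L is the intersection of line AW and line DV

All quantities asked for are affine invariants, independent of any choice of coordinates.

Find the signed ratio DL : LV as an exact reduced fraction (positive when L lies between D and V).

DL:LV = -3

Choose coordinates A = (0, 0), D = (1, 0), W = (0, 1).
1. V is the centroid of triangle AWD ⇒ V = (1/3, 1/3)
2. L is the intersection of line AW and line DV ⇒ L = (0, 1/2)
L = D + t·(V−D) with t = 3/2, so DL:LV = t:(1−t) = 3/2:-1/2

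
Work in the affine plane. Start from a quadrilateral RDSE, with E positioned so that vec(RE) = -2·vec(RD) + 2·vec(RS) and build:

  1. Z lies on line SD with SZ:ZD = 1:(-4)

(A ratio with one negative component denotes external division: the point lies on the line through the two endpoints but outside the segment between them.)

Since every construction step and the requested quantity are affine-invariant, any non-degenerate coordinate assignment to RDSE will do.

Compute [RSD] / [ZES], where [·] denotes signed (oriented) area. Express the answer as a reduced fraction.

Set R = (0, 0), D = (1, 0), S = (0, 1), E = (-2, 2); any affine frame gives the same invariant.
1. Z lies on line SD with SZ:ZD = 1:(-4) ⇒ Z = (-1/3, 4/3)
2·[RSD] = -1, 2·[ZES] = 1/3
[RSD]:[ZES] = -1:1/3 = -3

[RSD]:[ZES] = -3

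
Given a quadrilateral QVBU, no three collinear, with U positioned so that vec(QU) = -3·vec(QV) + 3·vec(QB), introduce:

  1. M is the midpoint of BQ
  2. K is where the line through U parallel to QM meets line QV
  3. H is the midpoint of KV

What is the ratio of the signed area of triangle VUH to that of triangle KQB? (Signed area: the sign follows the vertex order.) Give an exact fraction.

Assign Q = (0, 0), V = (1, 0), B = (0, 1), U = (-3, 3) — the answer is frame-independent, so this choice is without loss of generality.
1. M is the midpoint of BQ ⇒ M = (0, 1/2)
2. K is where the line through U parallel to QM meets line QV ⇒ K = (-3, 0)
3. H is the midpoint of KV ⇒ H = (-1, 0)
2·[VUH] = 6, 2·[KQB] = 3
[VUH]:[KQB] = 6:3 = 2

[VUH]:[KQB] = 2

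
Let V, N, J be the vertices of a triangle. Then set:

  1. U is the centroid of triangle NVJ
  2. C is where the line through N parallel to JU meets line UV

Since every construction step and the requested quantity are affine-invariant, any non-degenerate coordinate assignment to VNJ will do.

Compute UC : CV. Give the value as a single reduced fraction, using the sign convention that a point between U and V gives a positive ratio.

UC:CV = -1/2

Set V = (0, 0), N = (1, 0), J = (0, 1); any affine frame gives the same invariant.
1. U is the centroid of triangle NVJ ⇒ U = (1/3, 1/3)
2. C is where the line through N parallel to JU meets line UV ⇒ C = (2/3, 2/3)
C = U + t·(V−U) with t = -1, so UC:CV = t:(1−t) = -1:2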